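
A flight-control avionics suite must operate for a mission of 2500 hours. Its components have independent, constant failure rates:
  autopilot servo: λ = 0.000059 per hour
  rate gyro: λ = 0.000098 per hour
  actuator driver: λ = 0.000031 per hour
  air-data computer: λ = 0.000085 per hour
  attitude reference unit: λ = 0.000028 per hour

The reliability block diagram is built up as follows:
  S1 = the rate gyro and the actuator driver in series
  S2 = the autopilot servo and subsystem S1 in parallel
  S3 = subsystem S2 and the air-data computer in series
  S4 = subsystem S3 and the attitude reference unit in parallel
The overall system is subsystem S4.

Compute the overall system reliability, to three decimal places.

R(autopilot servo) = exp(−0.000059 × 2500) = 0.86286
R(rate gyro) = exp(−0.000098 × 2500) = 0.78270
R(actuator driver) = exp(−0.000031 × 2500) = 0.92543
R(air-data computer) = exp(−0.000085 × 2500) = 0.80856
R(attitude reference unit) = exp(−0.000028 × 2500) = 0.93239
Series (rate gyro and actuator driver): 0.78270 × 0.92543 = 0.72433
Parallel (autopilot servo and [0.72433]): 1 − (1 − 0.86286)(1 − 0.72433) = 0.96219
Series ([0.96219] and air-data computer): 0.96219 × 0.80856 = 0.77799
Parallel ([0.77799] and attitude reference unit): 1 − (1 − 0.77799)(1 − 0.93239) = 0.985

0.985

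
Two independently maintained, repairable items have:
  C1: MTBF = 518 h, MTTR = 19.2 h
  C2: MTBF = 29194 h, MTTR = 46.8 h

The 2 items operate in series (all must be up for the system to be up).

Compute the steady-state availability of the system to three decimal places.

0.963

A(C1) = MTBF/(MTBF+MTTR) = 518/(518+19.2) = 0.964259
A(C2) = MTBF/(MTBF+MTTR) = 29194/(29194+46.8) = 0.998399
Series availability: 0.964259 × 0.998399 = 0.963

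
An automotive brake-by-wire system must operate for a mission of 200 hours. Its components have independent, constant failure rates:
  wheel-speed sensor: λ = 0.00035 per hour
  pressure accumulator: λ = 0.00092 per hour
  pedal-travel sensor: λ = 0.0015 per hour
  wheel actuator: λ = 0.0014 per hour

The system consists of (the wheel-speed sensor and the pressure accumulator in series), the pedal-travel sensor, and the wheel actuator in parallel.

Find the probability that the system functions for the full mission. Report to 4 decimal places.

R(wheel-speed sensor) = exp(−0.00035 × 200) = 0.932394
R(pressure accumulator) = exp(−0.00092 × 200) = 0.831936
R(pedal-travel sensor) = exp(−0.0015 × 200) = 0.740818
R(wheel actuator) = exp(−0.0014 × 200) = 0.755784
Series (wheel-speed sensor and pressure accumulator): 0.932394 × 0.831936 = 0.775692
Parallel ([0.775692], pedal-travel sensor, and wheel actuator): 1 − (1 − 0.775692)(1 − 0.740818)(1 − 0.755784) = 0.9858

0.9858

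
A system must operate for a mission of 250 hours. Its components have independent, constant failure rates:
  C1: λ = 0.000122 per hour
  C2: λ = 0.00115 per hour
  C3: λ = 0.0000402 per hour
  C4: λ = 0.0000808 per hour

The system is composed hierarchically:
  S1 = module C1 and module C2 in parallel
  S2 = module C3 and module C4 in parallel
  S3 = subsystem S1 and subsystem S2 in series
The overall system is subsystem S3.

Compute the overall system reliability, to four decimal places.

0.9923

R(C1) = exp(−0.000122 × 250) = 0.969960
R(C2) = exp(−0.00115 × 250) = 0.750137
R(C3) = exp(−0.0000402 × 250) = 0.990000
R(C4) = exp(−0.0000808 × 250) = 0.980003
Parallel (C1 and C2): 1 − (1 − 0.969960)(1 − 0.750137) = 0.992494
Parallel (C3 and C4): 1 − (1 − 0.990000)(1 − 0.980003) = 0.999800
Series ([0.992494] and [0.999800]): 0.992494 × 0.999800 = 0.9923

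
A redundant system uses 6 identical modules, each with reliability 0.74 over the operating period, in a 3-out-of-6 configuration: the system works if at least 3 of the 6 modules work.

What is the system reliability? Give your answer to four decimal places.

R = Σ_{i=3}^{6} C(6,i) p^i (1−p)^{6−i} with p = 0.74
C(6,3)·0.74^3·0.26^3 = 0.142444
C(6,4)·0.74^4·0.26^2 = 0.304064
C(6,5)·0.74^5·0.26^1 = 0.346165
C(6,6)·0.74^6·0.26^0 = 0.164206
Sum = 0.9569

0.9569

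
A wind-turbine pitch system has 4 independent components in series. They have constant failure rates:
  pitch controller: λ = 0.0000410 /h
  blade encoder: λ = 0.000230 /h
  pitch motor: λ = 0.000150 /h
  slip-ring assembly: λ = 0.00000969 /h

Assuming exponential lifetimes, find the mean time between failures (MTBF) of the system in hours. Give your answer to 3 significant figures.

2320

Series of exponential components: λ_sys = Σ λ_i
λ_sys = 0.0000410 + 0.000230 + 0.000150 + 0.00000969 = 4.3069e-04 /h
MTBF = 1 / λ_sys = 2320 h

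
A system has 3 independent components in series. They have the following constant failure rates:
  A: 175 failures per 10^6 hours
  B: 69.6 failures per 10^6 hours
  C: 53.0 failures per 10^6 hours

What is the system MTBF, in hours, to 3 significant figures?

Series of exponential components: λ_sys = Σ λ_i
λ_sys = 0.000175 + 0.0000696 + 0.0000530 = 2.9760e-04 /h
MTBF = 1 / λ_sys = 3360 h

3360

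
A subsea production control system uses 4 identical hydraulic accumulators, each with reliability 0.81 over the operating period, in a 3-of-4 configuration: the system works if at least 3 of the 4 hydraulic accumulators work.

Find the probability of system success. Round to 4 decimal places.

R = Σ_{i=3}^{4} C(4,i) p^i (1−p)^{4−i} with p = 0.81
C(4,3)·0.81^3·0.19^1 = 0.403895
C(4,4)·0.81^4·0.19^0 = 0.430467
Sum = 0.8344

0.8344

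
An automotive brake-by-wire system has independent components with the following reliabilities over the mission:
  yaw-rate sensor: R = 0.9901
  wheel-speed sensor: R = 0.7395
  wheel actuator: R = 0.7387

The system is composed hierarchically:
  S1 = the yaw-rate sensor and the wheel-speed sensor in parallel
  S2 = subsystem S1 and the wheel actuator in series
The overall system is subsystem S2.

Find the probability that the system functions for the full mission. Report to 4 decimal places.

0.7368

Parallel (yaw-rate sensor and wheel-speed sensor): 1 − (1 − 0.990100)(1 − 0.739500) = 0.997421
Series ([0.997421] and wheel actuator): 0.997421 × 0.738700 = 0.7368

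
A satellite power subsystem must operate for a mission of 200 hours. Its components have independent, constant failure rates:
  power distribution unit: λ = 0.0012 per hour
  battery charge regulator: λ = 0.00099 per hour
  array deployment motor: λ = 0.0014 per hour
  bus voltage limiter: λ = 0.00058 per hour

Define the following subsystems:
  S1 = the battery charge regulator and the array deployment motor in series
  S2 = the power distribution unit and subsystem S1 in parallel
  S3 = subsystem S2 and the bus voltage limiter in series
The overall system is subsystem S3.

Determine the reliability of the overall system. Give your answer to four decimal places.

R(power distribution unit) = exp(−0.0012 × 200) = 0.786628
R(battery charge regulator) = exp(−0.00099 × 200) = 0.820370
R(array deployment motor) = exp(−0.0014 × 200) = 0.755784
R(bus voltage limiter) = exp(−0.00058 × 200) = 0.890475
Series (battery charge regulator and array deployment motor): 0.820370 × 0.755784 = 0.620023
Parallel (power distribution unit and [0.620023]): 1 − (1 − 0.786628)(1 − 0.620023) = 0.918924
Series ([0.918924] and bus voltage limiter): 0.918924 × 0.890475 = 0.8183

0.8183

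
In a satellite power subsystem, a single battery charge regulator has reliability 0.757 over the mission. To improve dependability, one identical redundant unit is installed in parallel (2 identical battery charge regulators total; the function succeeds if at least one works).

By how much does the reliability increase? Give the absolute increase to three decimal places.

0.184

R_before = 0.757
R_after = 1 − (1 − 0.757)^2 = 0.941
ΔR = 0.941 − 0.757 = 0.184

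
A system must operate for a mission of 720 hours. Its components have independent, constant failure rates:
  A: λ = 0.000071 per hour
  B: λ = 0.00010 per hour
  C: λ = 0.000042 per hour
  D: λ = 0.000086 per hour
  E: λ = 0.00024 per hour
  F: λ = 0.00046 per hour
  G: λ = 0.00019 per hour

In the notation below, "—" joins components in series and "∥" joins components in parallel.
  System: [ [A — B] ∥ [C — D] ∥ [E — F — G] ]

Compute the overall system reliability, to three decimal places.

R(A) = exp(−0.000071 × 720) = 0.95016
R(B) = exp(−0.00010 × 720) = 0.93053
R(C) = exp(−0.000042 × 720) = 0.97021
R(D) = exp(−0.000086 × 720) = 0.93996
R(E) = exp(−0.00024 × 720) = 0.84131
R(F) = exp(−0.00046 × 720) = 0.71806
R(G) = exp(−0.00019 × 720) = 0.87214
Series (A and B): 0.95016 × 0.93053 = 0.88415
Series (C and D): 0.97021 × 0.93996 = 0.91196
Series (E, F, and G): 0.84131 × 0.71806 × 0.87214 = 0.52687
Parallel ([0.88415], [0.91196], and [0.52687]): 1 − (1 − 0.88415)(1 − 0.91196)(1 − 0.52687) = 0.995

0.995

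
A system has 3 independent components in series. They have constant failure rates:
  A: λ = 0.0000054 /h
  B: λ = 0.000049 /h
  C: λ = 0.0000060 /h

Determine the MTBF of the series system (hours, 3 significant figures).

16600

Series of exponential components: λ_sys = Σ λ_i
λ_sys = 0.0000054 + 0.000049 + 0.0000060 = 6.0400e-05 /h
MTBF = 1 / λ_sys = 16600 h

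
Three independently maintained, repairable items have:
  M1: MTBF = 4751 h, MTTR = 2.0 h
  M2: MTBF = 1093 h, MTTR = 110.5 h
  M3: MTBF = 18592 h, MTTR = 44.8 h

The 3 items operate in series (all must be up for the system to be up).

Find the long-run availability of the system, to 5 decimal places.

A(M1) = MTBF/(MTBF+MTTR) = 4751/(4751+2.0) = 0.999579
A(M2) = MTBF/(MTBF+MTTR) = 1093/(1093+110.5) = 0.908184
A(M3) = MTBF/(MTBF+MTTR) = 18592/(18592+44.8) = 0.997596
Series availability: 0.999579 × 0.908184 × 0.997596 = 0.90562

0.90562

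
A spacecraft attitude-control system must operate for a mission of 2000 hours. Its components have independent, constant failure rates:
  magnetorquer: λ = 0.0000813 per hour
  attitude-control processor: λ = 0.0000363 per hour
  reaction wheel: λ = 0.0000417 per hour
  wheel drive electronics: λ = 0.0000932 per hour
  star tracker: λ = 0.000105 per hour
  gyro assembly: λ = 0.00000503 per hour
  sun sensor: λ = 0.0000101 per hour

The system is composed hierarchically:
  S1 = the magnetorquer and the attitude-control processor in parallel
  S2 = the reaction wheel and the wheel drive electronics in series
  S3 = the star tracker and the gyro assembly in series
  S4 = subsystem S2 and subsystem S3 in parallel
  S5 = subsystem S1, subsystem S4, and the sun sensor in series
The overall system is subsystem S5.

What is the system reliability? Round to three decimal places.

0.924

R(magnetorquer) = exp(−0.0000813 × 2000) = 0.84993
R(attitude-control processor) = exp(−0.0000363 × 2000) = 0.92997
R(reaction wheel) = exp(−0.0000417 × 2000) = 0.91998
R(wheel drive electronics) = exp(−0.0000932 × 2000) = 0.82994
R(star tracker) = exp(−0.000105 × 2000) = 0.81058
R(gyro assembly) = exp(−0.00000503 × 2000) = 0.98999
R(sun sensor) = exp(−0.0000101 × 2000) = 0.98000
Parallel (magnetorquer and attitude-control processor): 1 − (1 − 0.84993)(1 − 0.92997) = 0.98949
Series (reaction wheel and wheel drive electronics): 0.91998 × 0.82994 = 0.76353
Series (star tracker and gyro assembly): 0.81058 × 0.98999 = 0.80247
Parallel ([0.76353] and [0.80247]): 1 − (1 − 0.76353)(1 − 0.80247) = 0.95329
Series ([0.98949], [0.95329], and sun sensor): 0.98949 × 0.95329 × 0.98000 = 0.924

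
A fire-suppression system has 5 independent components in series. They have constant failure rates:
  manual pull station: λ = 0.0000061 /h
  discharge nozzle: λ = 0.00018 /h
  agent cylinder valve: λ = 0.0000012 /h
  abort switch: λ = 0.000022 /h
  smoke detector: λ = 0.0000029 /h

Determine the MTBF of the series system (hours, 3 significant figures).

Series of exponential components: λ_sys = Σ λ_i
λ_sys = 0.0000061 + 0.00018 + 0.0000012 + 0.000022 + 0.0000029 = 2.1220e-04 /h
MTBF = 1 / λ_sys = 4710 h

4710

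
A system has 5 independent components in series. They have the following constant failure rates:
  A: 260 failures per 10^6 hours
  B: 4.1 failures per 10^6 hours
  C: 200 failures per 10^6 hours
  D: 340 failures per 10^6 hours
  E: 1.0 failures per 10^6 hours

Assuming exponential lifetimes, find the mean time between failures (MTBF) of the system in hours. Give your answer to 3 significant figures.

1240

Series of exponential components: λ_sys = Σ λ_i
λ_sys = 0.00026 + 0.0000041 + 0.00020 + 0.00034 + 0.0000010 = 8.0510e-04 /h
MTBF = 1 / λ_sys = 1240 h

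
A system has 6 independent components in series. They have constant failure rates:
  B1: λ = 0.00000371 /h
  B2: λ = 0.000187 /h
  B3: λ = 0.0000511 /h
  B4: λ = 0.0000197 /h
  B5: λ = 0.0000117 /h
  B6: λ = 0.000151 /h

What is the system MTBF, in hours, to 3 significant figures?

Series of exponential components: λ_sys = Σ λ_i
λ_sys = 0.00000371 + 0.000187 + 0.0000511 + 0.0000197 + 0.0000117 + 0.000151 = 4.2421e-04 /h
MTBF = 1 / λ_sys = 2360 h

2360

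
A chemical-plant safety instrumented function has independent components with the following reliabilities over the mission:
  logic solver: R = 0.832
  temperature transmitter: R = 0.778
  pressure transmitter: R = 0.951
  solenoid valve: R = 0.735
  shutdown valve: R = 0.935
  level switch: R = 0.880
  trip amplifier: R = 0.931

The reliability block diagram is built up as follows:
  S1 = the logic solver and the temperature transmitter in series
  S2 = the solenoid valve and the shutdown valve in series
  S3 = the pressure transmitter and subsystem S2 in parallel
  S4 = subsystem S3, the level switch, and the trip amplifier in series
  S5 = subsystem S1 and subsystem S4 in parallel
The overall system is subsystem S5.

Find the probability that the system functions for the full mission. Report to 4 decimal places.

Series (logic solver and temperature transmitter): 0.832000 × 0.778000 = 0.647296
Series (solenoid valve and shutdown valve): 0.735000 × 0.935000 = 0.687225
Parallel (pressure transmitter and [0.687225]): 1 − (1 − 0.951000)(1 − 0.687225) = 0.984674
Series ([0.984674], level switch, and trip amplifier): 0.984674 × 0.880000 × 0.931000 = 0.806724
Parallel ([0.647296] and [0.806724]): 1 − (1 − 0.647296)(1 − 0.806724) = 0.9318

0.9318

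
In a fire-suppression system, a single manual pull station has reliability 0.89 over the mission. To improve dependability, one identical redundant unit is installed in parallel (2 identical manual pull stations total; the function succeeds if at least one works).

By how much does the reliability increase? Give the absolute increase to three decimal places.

R_before = 0.89
R_after = 1 − (1 − 0.89)^2 = 0.988
ΔR = 0.988 − 0.89 = 0.098

0.098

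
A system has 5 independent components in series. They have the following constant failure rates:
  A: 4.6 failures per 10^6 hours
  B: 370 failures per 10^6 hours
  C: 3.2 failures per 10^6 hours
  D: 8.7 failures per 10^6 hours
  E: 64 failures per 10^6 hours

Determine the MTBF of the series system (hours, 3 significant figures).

Series of exponential components: λ_sys = Σ λ_i
λ_sys = 0.0000046 + 0.00037 + 0.0000032 + 0.0000087 + 0.000064 = 4.5050e-04 /h
MTBF = 1 / λ_sys = 2220 h

2220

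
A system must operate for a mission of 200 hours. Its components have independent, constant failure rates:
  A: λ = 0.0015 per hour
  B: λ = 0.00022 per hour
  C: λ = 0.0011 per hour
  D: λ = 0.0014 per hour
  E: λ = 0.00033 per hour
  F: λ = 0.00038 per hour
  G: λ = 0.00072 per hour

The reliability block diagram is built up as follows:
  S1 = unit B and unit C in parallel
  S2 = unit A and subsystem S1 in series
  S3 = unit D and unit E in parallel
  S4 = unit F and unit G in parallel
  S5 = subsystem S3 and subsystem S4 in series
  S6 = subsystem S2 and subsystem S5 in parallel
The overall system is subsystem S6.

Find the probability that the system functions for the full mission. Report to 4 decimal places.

R(A) = exp(−0.0015 × 200) = 0.740818
R(B) = exp(−0.00022 × 200) = 0.956954
R(C) = exp(−0.0011 × 200) = 0.802519
R(D) = exp(−0.0014 × 200) = 0.755784
R(E) = exp(−0.00033 × 200) = 0.936131
R(F) = exp(−0.00038 × 200) = 0.926816
R(G) = exp(−0.00072 × 200) = 0.865888
Parallel (B and C): 1 − (1 − 0.956954)(1 − 0.802519) = 0.991499
Series (A and [0.991499]): 0.740818 × 0.991499 = 0.734520
Parallel (D and E): 1 − (1 − 0.755784)(1 − 0.936131) = 0.984402
Parallel (F and G): 1 − (1 − 0.926816)(1 − 0.865888) = 0.990185
Series ([0.984402] and [0.990185]): 0.984402 × 0.990185 = 0.974740
Parallel ([0.734520] and [0.974740]): 1 − (1 − 0.734520)(1 − 0.974740) = 0.9933

0.9933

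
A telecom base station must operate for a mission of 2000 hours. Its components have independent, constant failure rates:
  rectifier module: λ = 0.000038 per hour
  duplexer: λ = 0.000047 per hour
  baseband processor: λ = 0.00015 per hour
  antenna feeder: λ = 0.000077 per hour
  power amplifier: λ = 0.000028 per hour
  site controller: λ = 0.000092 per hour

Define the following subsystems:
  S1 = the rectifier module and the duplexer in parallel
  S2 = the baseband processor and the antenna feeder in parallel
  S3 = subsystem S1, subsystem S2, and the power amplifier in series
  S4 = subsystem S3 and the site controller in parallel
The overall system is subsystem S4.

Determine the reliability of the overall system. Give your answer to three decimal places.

R(rectifier module) = exp(−0.000038 × 2000) = 0.92682
R(duplexer) = exp(−0.000047 × 2000) = 0.91028
R(baseband processor) = exp(−0.00015 × 2000) = 0.74082
R(antenna feeder) = exp(−0.000077 × 2000) = 0.85727
R(power amplifier) = exp(−0.000028 × 2000) = 0.94554
R(site controller) = exp(−0.000092 × 2000) = 0.83194
Parallel (rectifier module and duplexer): 1 − (1 − 0.92682)(1 − 0.91028) = 0.99343
Parallel (baseband processor and antenna feeder): 1 − (1 − 0.74082)(1 − 0.85727) = 0.96301
Series ([0.99343], [0.96301], and power amplifier): 0.99343 × 0.96301 × 0.94554 = 0.90458
Parallel ([0.90458] and site controller): 1 − (1 − 0.90458)(1 − 0.83194) = 0.984

0.984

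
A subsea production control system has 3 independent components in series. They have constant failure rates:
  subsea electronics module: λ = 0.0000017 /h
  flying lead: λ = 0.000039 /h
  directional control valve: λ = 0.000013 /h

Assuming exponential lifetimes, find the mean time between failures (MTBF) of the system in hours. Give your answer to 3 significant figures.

18600

Series of exponential components: λ_sys = Σ λ_i
λ_sys = 0.0000017 + 0.000039 + 0.000013 = 5.3700e-05 /h
MTBF = 1 / λ_sys = 18600 h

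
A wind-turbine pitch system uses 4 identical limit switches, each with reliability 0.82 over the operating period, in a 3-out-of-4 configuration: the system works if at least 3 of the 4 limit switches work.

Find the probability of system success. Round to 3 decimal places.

0.849

R = Σ_{i=3}^{4} C(4,i) p^i (1−p)^{4−i} with p = 0.82
C(4,3)·0.82^3·0.18^1 = 0.39698
C(4,4)·0.82^4·0.18^0 = 0.45212
Sum = 0.849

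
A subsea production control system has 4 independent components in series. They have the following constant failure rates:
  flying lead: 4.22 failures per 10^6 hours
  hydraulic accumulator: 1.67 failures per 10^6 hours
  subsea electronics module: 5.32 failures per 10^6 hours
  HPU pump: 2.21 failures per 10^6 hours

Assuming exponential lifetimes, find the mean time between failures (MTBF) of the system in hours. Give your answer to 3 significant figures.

74500

Series of exponential components: λ_sys = Σ λ_i
λ_sys = 0.00000422 + 0.00000167 + 0.00000532 + 0.00000221 = 1.3420e-05 /h
MTBF = 1 / λ_sys = 74500 h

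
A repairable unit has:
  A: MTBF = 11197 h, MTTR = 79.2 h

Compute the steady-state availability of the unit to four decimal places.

A(A) = MTBF/(MTBF+MTTR) = 11197/(11197+79.2) = 0.9930

0.9930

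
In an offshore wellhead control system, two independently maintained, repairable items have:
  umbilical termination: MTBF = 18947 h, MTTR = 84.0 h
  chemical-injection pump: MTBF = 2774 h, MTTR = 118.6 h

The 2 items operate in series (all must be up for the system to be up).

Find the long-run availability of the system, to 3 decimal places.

A(umbilical termination) = MTBF/(MTBF+MTTR) = 18947/(18947+84.0) = 0.995586
A(chemical-injection pump) = MTBF/(MTBF+MTTR) = 2774/(2774+118.6) = 0.958999
Series availability: 0.995586 × 0.958999 = 0.955

0.955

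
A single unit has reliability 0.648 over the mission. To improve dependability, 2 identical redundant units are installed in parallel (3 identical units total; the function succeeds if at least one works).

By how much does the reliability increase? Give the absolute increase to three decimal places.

R_before = 0.648
R_after = 1 − (1 − 0.648)^3 = 0.956
ΔR = 0.956 − 0.648 = 0.308

0.308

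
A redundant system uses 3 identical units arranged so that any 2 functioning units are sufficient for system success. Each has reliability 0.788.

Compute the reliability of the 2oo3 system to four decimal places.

0.8842

R = Σ_{i=2}^{3} C(3,i) p^i (1−p)^{3−i} with p = 0.788
C(3,2)·0.788^2·0.212^1 = 0.394920
C(3,3)·0.788^3·0.212^0 = 0.489304
Sum = 0.8842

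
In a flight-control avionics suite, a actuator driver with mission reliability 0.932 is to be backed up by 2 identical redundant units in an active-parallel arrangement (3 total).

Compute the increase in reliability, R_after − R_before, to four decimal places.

R_before = 0.932
R_after = 1 − (1 − 0.932)^3 = 0.9997
ΔR = 0.9997 − 0.932 = 0.0677

0.0677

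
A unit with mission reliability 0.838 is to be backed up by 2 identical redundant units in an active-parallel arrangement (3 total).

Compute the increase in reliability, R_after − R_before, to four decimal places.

0.1577

R_before = 0.838
R_after = 1 − (1 − 0.838)^3 = 0.9957
ΔR = 0.9957 − 0.838 = 0.1577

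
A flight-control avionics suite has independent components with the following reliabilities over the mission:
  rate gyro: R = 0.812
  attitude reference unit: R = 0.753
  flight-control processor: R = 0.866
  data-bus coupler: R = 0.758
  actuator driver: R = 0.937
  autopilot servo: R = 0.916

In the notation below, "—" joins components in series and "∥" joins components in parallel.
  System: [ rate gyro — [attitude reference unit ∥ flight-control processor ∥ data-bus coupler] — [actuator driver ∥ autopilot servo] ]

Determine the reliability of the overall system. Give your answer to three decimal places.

0.801

Parallel (attitude reference unit, flight-control processor, and data-bus coupler): 1 − (1 − 0.75300)(1 − 0.86600)(1 − 0.75800) = 0.99199
Parallel (actuator driver and autopilot servo): 1 − (1 − 0.93700)(1 − 0.91600) = 0.99471
Series (rate gyro, [0.99199], and [0.99471]): 0.81200 × 0.99199 × 0.99471 = 0.801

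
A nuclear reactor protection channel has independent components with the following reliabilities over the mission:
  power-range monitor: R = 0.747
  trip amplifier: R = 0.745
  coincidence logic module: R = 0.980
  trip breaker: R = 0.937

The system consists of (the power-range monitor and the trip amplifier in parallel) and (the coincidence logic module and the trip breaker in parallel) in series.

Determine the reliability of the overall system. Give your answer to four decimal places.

0.9343

Parallel (power-range monitor and trip amplifier): 1 − (1 − 0.747000)(1 − 0.745000) = 0.935485
Parallel (coincidence logic module and trip breaker): 1 − (1 − 0.980000)(1 − 0.937000) = 0.998740
Series ([0.935485] and [0.998740]): 0.935485 × 0.998740 = 0.9343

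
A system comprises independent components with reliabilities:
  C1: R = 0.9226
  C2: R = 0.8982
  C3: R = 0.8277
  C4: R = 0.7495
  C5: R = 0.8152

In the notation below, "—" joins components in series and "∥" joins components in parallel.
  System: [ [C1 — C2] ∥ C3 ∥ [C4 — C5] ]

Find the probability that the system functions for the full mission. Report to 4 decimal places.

Series (C1 and C2): 0.922600 × 0.898200 = 0.828679
Series (C4 and C5): 0.749500 × 0.815200 = 0.610992
Parallel ([0.828679], C3, and [0.610992]): 1 − (1 − 0.828679)(1 − 0.827700)(1 − 0.610992) = 0.9885

0.9885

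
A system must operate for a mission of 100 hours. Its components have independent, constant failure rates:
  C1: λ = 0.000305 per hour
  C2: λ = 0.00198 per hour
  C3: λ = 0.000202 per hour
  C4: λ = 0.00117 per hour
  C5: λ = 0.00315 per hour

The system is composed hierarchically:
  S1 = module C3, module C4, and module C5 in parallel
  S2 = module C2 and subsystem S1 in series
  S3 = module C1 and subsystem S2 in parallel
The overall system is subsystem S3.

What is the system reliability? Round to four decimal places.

R(C1) = exp(−0.000305 × 100) = 0.969960
R(C2) = exp(−0.00198 × 100) = 0.820370
R(C3) = exp(−0.000202 × 100) = 0.980003
R(C4) = exp(−0.00117 × 100) = 0.889585
R(C5) = exp(−0.00315 × 100) = 0.729789
Parallel (C3, C4, and C5): 1 − (1 − 0.980003)(1 − 0.889585)(1 − 0.729789) = 0.999403
Series (C2 and [0.999403]): 0.820370 × 0.999403 = 0.819880
Parallel (C1 and [0.819880]): 1 − (1 − 0.969960)(1 − 0.819880) = 0.9946

0.9946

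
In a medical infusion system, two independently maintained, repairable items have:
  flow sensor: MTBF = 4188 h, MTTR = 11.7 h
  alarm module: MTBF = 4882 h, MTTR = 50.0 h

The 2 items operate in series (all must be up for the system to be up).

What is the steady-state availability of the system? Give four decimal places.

0.9871

A(flow sensor) = MTBF/(MTBF+MTTR) = 4188/(4188+11.7) = 0.997214
A(alarm module) = MTBF/(MTBF+MTTR) = 4882/(4882+50.0) = 0.989862
Series availability: 0.997214 × 0.989862 = 0.9871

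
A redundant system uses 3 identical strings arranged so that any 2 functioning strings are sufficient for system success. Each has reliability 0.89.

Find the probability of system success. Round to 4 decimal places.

R = Σ_{i=2}^{3} C(3,i) p^i (1−p)^{3−i} with p = 0.89
C(3,2)·0.89^2·0.11^1 = 0.261393
C(3,3)·0.89^3·0.11^0 = 0.704969
Sum = 0.9664

0.9664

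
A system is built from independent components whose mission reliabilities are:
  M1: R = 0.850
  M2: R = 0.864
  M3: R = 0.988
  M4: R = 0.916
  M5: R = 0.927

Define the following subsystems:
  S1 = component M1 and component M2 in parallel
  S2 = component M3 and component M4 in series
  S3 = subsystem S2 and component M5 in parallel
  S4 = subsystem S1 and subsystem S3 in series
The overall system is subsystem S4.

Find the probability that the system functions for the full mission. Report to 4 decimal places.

0.9728

Parallel (M1 and M2): 1 − (1 − 0.850000)(1 − 0.864000) = 0.979600
Series (M3 and M4): 0.988000 × 0.916000 = 0.905008
Parallel ([0.905008] and M5): 1 − (1 − 0.905008)(1 − 0.927000) = 0.993066
Series ([0.979600] and [0.993066]): 0.979600 × 0.993066 = 0.9728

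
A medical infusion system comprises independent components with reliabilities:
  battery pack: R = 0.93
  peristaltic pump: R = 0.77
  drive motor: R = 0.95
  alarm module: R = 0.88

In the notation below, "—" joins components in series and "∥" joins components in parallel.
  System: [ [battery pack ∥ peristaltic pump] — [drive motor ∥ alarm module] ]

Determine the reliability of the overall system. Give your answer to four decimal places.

0.9780

Parallel (battery pack and peristaltic pump): 1 − (1 − 0.930000)(1 − 0.770000) = 0.983900
Parallel (drive motor and alarm module): 1 − (1 − 0.950000)(1 − 0.880000) = 0.994000
Series ([0.983900] and [0.994000]): 0.983900 × 0.994000 = 0.9780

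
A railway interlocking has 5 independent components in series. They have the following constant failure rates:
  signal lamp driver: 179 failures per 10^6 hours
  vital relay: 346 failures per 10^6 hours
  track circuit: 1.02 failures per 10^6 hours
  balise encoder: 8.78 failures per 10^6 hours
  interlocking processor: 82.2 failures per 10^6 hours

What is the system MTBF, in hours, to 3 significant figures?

Series of exponential components: λ_sys = Σ λ_i
λ_sys = 0.000179 + 0.000346 + 0.00000102 + 0.00000878 + 0.0000822 = 6.1700e-04 /h
MTBF = 1 / λ_sys = 1620 h

1620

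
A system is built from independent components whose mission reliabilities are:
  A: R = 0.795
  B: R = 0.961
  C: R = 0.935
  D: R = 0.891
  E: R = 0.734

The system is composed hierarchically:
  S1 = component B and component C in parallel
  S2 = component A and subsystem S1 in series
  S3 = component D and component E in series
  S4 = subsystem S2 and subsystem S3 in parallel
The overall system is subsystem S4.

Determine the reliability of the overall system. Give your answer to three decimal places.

Parallel (B and C): 1 − (1 − 0.96100)(1 − 0.93500) = 0.99747
Series (A and [0.99747]): 0.79500 × 0.99747 = 0.79299
Series (D and E): 0.89100 × 0.73400 = 0.65399
Parallel ([0.79299] and [0.65399]): 1 − (1 − 0.79299)(1 − 0.65399) = 0.928

0.928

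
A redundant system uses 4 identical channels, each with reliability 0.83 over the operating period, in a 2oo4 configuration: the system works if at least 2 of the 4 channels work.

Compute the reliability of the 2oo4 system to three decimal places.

0.983

R = Σ_{i=2}^{4} C(4,i) p^i (1−p)^{4−i} with p = 0.83
C(4,2)·0.83^2·0.17^2 = 0.11946
C(4,3)·0.83^3·0.17^1 = 0.38882
C(4,4)·0.83^4·0.17^0 = 0.47458
Sum = 0.983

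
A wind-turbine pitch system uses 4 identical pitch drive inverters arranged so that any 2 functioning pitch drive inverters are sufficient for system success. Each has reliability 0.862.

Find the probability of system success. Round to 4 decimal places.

R = Σ_{i=2}^{4} C(4,i) p^i (1−p)^{4−i} with p = 0.862
C(4,2)·0.862^2·0.138^2 = 0.084903
C(4,3)·0.862^3·0.138^1 = 0.353558
C(4,4)·0.862^4·0.138^0 = 0.552114
Sum = 0.9906

0.9906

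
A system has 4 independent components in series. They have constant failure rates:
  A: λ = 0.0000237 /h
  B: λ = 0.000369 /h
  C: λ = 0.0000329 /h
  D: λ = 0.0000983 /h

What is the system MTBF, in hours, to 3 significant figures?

1910

Series of exponential components: λ_sys = Σ λ_i
λ_sys = 0.0000237 + 0.000369 + 0.0000329 + 0.0000983 = 5.2390e-04 /h
MTBF = 1 / λ_sys = 1910 h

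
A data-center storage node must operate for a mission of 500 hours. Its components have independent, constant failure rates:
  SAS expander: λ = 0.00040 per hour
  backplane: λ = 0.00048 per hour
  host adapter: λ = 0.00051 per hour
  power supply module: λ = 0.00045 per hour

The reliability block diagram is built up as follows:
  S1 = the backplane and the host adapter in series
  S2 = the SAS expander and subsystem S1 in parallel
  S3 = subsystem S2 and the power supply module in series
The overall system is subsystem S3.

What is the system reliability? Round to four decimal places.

R(SAS expander) = exp(−0.00040 × 500) = 0.818731
R(backplane) = exp(−0.00048 × 500) = 0.786628
R(host adapter) = exp(−0.00051 × 500) = 0.774916
R(power supply module) = exp(−0.00045 × 500) = 0.798516
Series (backplane and host adapter): 0.786628 × 0.774916 = 0.609571
Parallel (SAS expander and [0.609571]): 1 − (1 − 0.818731)(1 − 0.609571) = 0.929227
Series ([0.929227] and power supply module): 0.929227 × 0.798516 = 0.7420

0.7420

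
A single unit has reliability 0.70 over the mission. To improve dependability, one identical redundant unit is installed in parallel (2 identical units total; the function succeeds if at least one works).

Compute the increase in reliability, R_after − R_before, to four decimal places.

R_before = 0.70
R_after = 1 − (1 − 0.70)^2 = 0.9100
ΔR = 0.9100 − 0.70 = 0.2100

0.2100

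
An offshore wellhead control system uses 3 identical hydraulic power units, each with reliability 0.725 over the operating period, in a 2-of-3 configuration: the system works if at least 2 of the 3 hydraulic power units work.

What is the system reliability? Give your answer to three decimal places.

0.815

R = Σ_{i=2}^{3} C(3,i) p^i (1−p)^{3−i} with p = 0.725
C(3,2)·0.725^2·0.275^1 = 0.43364
C(3,3)·0.725^3·0.275^0 = 0.38108
Sum = 0.815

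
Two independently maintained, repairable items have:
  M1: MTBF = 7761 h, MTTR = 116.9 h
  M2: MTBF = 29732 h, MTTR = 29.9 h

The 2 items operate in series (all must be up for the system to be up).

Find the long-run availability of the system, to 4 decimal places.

0.9842

A(M1) = MTBF/(MTBF+MTTR) = 7761/(7761+116.9) = 0.985161
A(M2) = MTBF/(MTBF+MTTR) = 29732/(29732+29.9) = 0.998995
Series availability: 0.985161 × 0.998995 = 0.9842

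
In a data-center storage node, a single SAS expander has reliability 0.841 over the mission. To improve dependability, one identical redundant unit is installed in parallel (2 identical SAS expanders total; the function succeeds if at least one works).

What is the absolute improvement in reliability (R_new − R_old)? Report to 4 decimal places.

R_before = 0.841
R_after = 1 − (1 − 0.841)^2 = 0.9747
ΔR = 0.9747 − 0.841 = 0.1337

0.1337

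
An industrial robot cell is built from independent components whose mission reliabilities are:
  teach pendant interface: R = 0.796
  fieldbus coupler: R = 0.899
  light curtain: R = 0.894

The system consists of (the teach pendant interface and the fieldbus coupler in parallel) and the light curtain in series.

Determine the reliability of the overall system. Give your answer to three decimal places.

Parallel (teach pendant interface and fieldbus coupler): 1 − (1 − 0.79600)(1 − 0.89900) = 0.97940
Series ([0.97940] and light curtain): 0.97940 × 0.89400 = 0.876

0.876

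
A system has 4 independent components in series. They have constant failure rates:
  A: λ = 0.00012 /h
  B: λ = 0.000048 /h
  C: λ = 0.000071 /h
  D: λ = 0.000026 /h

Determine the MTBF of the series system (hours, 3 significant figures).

3770

Series of exponential components: λ_sys = Σ λ_i
λ_sys = 0.00012 + 0.000048 + 0.000071 + 0.000026 = 2.6500e-04 /h
MTBF = 1 / λ_sys = 3770 h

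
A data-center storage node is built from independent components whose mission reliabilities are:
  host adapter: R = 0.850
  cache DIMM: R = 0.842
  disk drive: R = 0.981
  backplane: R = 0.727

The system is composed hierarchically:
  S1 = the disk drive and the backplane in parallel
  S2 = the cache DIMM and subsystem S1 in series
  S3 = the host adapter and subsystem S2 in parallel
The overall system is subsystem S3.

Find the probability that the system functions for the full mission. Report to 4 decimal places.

0.9756

Parallel (disk drive and backplane): 1 − (1 − 0.981000)(1 − 0.727000) = 0.994813
Series (cache DIMM and [0.994813]): 0.842000 × 0.994813 = 0.837633
Parallel (host adapter and [0.837633]): 1 − (1 − 0.850000)(1 − 0.837633) = 0.9756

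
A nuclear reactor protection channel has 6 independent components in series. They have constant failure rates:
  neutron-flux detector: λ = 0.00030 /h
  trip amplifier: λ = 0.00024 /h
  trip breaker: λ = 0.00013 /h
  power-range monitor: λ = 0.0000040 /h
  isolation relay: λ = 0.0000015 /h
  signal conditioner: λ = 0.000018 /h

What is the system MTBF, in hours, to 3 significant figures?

1440

Series of exponential components: λ_sys = Σ λ_i
λ_sys = 0.00030 + 0.00024 + 0.00013 + 0.0000040 + 0.0000015 + 0.000018 = 6.9350e-04 /h
MTBF = 1 / λ_sys = 1440 h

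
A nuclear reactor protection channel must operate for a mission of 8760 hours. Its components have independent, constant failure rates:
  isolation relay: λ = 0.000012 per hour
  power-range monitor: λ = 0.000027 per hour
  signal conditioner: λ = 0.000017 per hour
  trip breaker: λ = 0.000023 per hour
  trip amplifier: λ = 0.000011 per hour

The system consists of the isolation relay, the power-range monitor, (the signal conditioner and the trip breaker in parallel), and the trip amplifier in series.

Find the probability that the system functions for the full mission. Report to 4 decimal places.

R(isolation relay) = exp(−0.000012 × 8760) = 0.900216
R(power-range monitor) = exp(−0.000027 × 8760) = 0.789370
R(signal conditioner) = exp(−0.000017 × 8760) = 0.861638
R(trip breaker) = exp(−0.000023 × 8760) = 0.817520
R(trip amplifier) = exp(−0.000011 × 8760) = 0.908137
Parallel (signal conditioner and trip breaker): 1 − (1 − 0.861638)(1 − 0.817520) = 0.974752
Series (isolation relay, power-range monitor, [0.974752], and trip amplifier): 0.900216 × 0.789370 × 0.974752 × 0.908137 = 0.6290

0.6290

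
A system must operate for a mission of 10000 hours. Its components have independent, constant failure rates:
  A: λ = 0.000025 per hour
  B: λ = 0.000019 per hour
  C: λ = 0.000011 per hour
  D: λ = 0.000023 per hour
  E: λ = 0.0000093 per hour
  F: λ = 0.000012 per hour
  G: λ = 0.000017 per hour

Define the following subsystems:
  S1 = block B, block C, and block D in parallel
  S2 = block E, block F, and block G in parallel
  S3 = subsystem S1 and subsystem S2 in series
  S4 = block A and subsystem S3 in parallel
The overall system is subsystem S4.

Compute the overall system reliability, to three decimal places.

0.999

R(A) = exp(−0.000025 × 10000) = 0.77880
R(B) = exp(−0.000019 × 10000) = 0.82696
R(C) = exp(−0.000011 × 10000) = 0.89583
R(D) = exp(−0.000023 × 10000) = 0.79453
R(E) = exp(−0.0000093 × 10000) = 0.91119
R(F) = exp(−0.000012 × 10000) = 0.88692
R(G) = exp(−0.000017 × 10000) = 0.84366
Parallel (B, C, and D): 1 − (1 − 0.82696)(1 − 0.89583)(1 − 0.79453) = 0.99630
Parallel (E, F, and G): 1 − (1 − 0.91119)(1 − 0.88692)(1 − 0.84366) = 0.99843
Series ([0.99630] and [0.99843]): 0.99630 × 0.99843 = 0.99474
Parallel (A and [0.99474]): 1 − (1 − 0.77880)(1 − 0.99474) = 0.999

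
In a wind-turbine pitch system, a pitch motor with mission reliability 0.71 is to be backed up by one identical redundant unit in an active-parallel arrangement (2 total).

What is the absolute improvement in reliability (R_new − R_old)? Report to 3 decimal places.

R_before = 0.71
R_after = 1 − (1 − 0.71)^2 = 0.916
ΔR = 0.916 − 0.71 = 0.206

0.206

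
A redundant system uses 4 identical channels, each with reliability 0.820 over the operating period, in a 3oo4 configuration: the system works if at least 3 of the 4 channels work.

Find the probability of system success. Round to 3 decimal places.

0.849

R = Σ_{i=3}^{4} C(4,i) p^i (1−p)^{4−i} with p = 0.820
C(4,3)·0.820^3·0.180^1 = 0.39698
C(4,4)·0.820^4·0.180^0 = 0.45212
Sum = 0.849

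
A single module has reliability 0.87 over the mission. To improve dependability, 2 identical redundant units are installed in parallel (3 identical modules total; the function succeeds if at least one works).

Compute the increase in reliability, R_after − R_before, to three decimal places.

0.128

R_before = 0.87
R_after = 1 − (1 − 0.87)^3 = 0.998
ΔR = 0.998 − 0.87 = 0.128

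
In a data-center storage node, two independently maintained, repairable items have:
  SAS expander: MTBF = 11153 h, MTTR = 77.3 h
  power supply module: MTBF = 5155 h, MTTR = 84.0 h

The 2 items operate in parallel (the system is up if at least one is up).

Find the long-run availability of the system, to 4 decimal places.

A(SAS expander) = MTBF/(MTBF+MTTR) = 11153/(11153+77.3) = 0.993117
A(power supply module) = MTBF/(MTBF+MTTR) = 5155/(5155+84.0) = 0.983966
Parallel availability: 1 − (1 − 0.993117)(1 − 0.983966) = 0.9999

0.9999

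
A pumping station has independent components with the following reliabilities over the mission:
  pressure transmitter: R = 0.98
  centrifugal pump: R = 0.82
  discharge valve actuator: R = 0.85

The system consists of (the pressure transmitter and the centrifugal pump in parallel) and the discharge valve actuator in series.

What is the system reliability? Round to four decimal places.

0.8469

Parallel (pressure transmitter and centrifugal pump): 1 − (1 − 0.980000)(1 − 0.820000) = 0.996400
Series ([0.996400] and discharge valve actuator): 0.996400 × 0.850000 = 0.8469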